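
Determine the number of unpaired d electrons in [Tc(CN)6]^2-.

Each cyanide is −1; balancing the −2 overall charge requires Tc(IV).
Tc sits in group 7, so the d-electron count is 7 − 4 = 3.
In an octahedral field the d³ configuration is t₂g³e_g⁰ (only one arrangement possible), giving 3 unpaired electrons.

3 unpaired electrons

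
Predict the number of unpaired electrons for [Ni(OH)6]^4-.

Each hydroxide is −1; balancing the −4 overall charge requires Ni(II).
Ni sits in group 10, so the d-electron count is 10 − 2 = 8.
In an octahedral field the d⁸ configuration is t₂g⁶e_g² (only one arrangement possible), giving 2 unpaired electrons.

2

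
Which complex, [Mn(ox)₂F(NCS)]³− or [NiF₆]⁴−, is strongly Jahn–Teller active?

[Mn(ox)₂F(NCS)]³−

[Mn(ox)₂F(NCS)]³−: Summing ligand charges against the −3 overall charge gives an oxidation state of +3 for manganese. Mn sits in group 7, so the d-electron count is 7 − 3 = 4. Fluoride, isothiocyanate, and oxalate are weak-field ligands for a first-row metal, so the complex is high-spin. The t₂g³e_g¹ (high-spin) configuration has an unevenly filled e_g set; the Jahn–Teller theorem predicts a tetragonal distortion (typically axial elongation) to lift the degeneracy.
[NiF₆]⁴−: Ligand charges: each fluoride is −1. With an overall charge of −4 the nickel centre must be in the +2 oxidation state. Ni sits in group 10, so the d-electron count is 10 − 2 = 8. The d⁸ configuration leaves the e_g set evenly filled (or empty) — no strong Jahn–Teller driving force.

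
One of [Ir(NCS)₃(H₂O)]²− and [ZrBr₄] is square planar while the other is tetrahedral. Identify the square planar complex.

[Ir(NCS)₃(H₂O)]²−

For [Ir(NCS)₃(H₂O)]²−: Summing ligand charges against the −2 overall charge gives an oxidation state of +1 for iridium. Iridium is a group-9 element; Ir(I) is therefore d⁸. A 5d d⁸ ion has a large crystal-field splitting; square planar leaves the high-energy d_{x²−y²} orbital empty and maximises CFSE. → square planar.
For [ZrBr₄]: Each bromide is −1; balancing the 0 overall charge requires Zr(IV). Zirconium is a group-4 element; Zr(IV) is therefore d⁰. A d⁰ ion has no crystal-field stabilisation preference between square planar and tetrahedral, so four ligands adopt the sterically favoured tetrahedral geometry. → tetrahedral.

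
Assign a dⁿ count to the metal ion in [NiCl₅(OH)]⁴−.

Each chloride is −1; each hydroxide is −1; balancing the −4 overall charge requires Ni(II).
Nickel is a group-10 element; Ni(II) is therefore d⁸.

d⁸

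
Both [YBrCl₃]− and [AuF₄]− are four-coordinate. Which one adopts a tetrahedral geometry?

For [YBrCl₃]−: Ligand charges: each bromide is −1; each chloride is −1. With an overall charge of −1 the yttrium centre must be in the +3 oxidation state. Yttrium is a group-3 element; Y(III) is therefore d⁰. A d⁰ ion has no crystal-field stabilisation preference between square planar and tetrahedral, so four ligands adopt the sterically favoured tetrahedral geometry. → tetrahedral.
For [AuF₄]−: Summing ligand charges against the −1 overall charge gives an oxidation state of +3 for gold. Gold is a group-11 element; Au(III) is therefore d⁸. A 5d d⁸ ion has a large crystal-field splitting; square planar leaves the high-energy d_{x²−y²} orbital empty and maximises CFSE. → square planar.

[YBrCl₃]−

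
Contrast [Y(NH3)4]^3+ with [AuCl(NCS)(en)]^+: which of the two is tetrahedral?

For [Y(NH3)4]^3+: Ligand charges: ammonia is neutral. With an overall charge of +3 the yttrium centre must be in the +3 oxidation state. Yttrium is a group-3 element; Y(III) is therefore d⁰. A d⁰ ion has no crystal-field stabilisation preference between square planar and tetrahedral, so four ligands adopt the sterically favoured tetrahedral geometry. → tetrahedral.
For [AuCl(NCS)(en)]^+: Ligand charges: each chloride is −1; each isothiocyanate is −1; ethylenediamine is neutral. With an overall charge of +1 the gold centre must be in the +3 oxidation state. Au sits in group 11, so the d-electron count is 11 − 3 = 8. A 5d d⁸ ion has a large crystal-field splitting; square planar leaves the high-energy d_{x²−y²} orbital empty and maximises CFSE. → square planar.

[Y(NH3)4]^3+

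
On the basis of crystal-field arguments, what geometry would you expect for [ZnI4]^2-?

tetrahedral

Each iodide is −1; balancing the −2 overall charge requires Zn(II).
Zn sits in group 12, so the d-electron count is 12 − 2 = 10.
Coordination number: 4.
A d¹⁰ ion has no crystal-field stabilisation preference between square planar and tetrahedral, so four ligands adopt the sterically favoured tetrahedral geometry.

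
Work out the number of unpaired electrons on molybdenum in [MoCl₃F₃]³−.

3 unpaired electrons

Summing ligand charges against the −3 overall charge gives an oxidation state of +3 for molybdenum.
Molybdenum is a group-6 element; Mo(III) is therefore d³.
In an octahedral field the d³ configuration is t₂g³e_g⁰ (only one arrangement possible), giving 3 unpaired electrons.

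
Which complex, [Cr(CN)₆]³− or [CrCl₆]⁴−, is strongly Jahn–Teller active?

[CrCl₆]⁴−

[Cr(CN)₆]³−: Summing ligand charges against the −3 overall charge gives an oxidation state of +3 for chromium. Group 6 minus oxidation state 3 gives a d³ configuration. The d³ configuration leaves the e_g set evenly filled (or empty) — no strong Jahn–Teller driving force.
[CrCl₆]⁴−: Each chloride is −1; balancing the −4 overall charge requires Cr(II). Cr sits in group 6, so the d-electron count is 6 − 2 = 4. Chloride is a weak-field ligand for a first-row metal, so the complex is high-spin. The t₂g³e_g¹ (high-spin) configuration has an unevenly filled e_g set; the Jahn–Teller theorem predicts a tetragonal distortion (typically axial elongation) to lift the degeneracy.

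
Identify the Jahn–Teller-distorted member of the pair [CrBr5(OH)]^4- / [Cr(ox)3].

[CrBr5(OH)]^4-: Summing ligand charges against the −4 overall charge gives an oxidation state of +2 for chromium. Cr sits in group 6, so the d-electron count is 6 − 2 = 4. Bromide and hydroxide are weak-field ligands for a first-row metal, so the complex is high-spin. The t₂g³e_g¹ (high-spin) configuration has an unevenly filled e_g set; the Jahn–Teller theorem predicts a tetragonal distortion (typically axial elongation) to lift the degeneracy.
[Cr(ox)3]: Summing ligand charges against the 0 overall charge gives an oxidation state of +6 for chromium. Group 6 minus oxidation state 6 gives a d⁰ configuration. The d⁰ configuration leaves the e_g set evenly filled (or empty) — no strong Jahn–Teller driving force.

[CrBr5(OH)]^4-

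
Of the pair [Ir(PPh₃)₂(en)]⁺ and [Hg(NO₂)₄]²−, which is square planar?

[Ir(PPh₃)₂(en)]⁺

For [Ir(PPh₃)₂(en)]⁺: Ligand charges: triphenylphosphine is neutral; ethylenediamine is neutral. With an overall charge of +1 the iridium centre must be in the +1 oxidation state. Iridium is a group-9 element; Ir(I) is therefore d⁸. A 5d d⁸ ion has a large crystal-field splitting; square planar leaves the high-energy d_{x²−y²} orbital empty and maximises CFSE. → square planar.
For [Hg(NO₂)₄]²−: Summing ligand charges against the −2 overall charge gives an oxidation state of +2 for mercury. Group 12 minus oxidation state 2 gives a d¹⁰ configuration. A d¹⁰ ion has no crystal-field stabilisation preference between square planar and tetrahedral, so four ligands adopt the sterically favoured tetrahedral geometry. → tetrahedral.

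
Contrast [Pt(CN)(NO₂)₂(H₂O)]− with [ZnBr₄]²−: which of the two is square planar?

For [Pt(CN)(NO₂)₂(H₂O)]−: Ligand charges: each cyanide is −1; each nitro (N-bound nitrite) is −1; water is neutral. With an overall charge of −1 the platinum centre must be in the +2 oxidation state. Group 10 minus oxidation state 2 gives a d⁸ configuration. A 5d d⁸ ion has a large crystal-field splitting; square planar leaves the high-energy d_{x²−y²} orbital empty and maximises CFSE. → square planar.
For [ZnBr₄]²−: Each bromide is −1; balancing the −2 overall charge requires Zn(II). Group 12 minus oxidation state 2 gives a d¹⁰ configuration. A d¹⁰ ion has no crystal-field stabilisation preference between square planar and tetrahedral, so four ligands adopt the sterically favoured tetrahedral geometry. → tetrahedral.

[Pt(CN)(NO₂)₂(H₂O)]−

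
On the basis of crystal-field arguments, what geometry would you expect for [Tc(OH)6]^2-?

octahedral

Ligand charges: each hydroxide is −1. With an overall charge of −2 the technetium centre must be in the +4 oxidation state.
Group 7 minus oxidation state 4 gives a d³ configuration.
Coordination number: 6.
Six donors around a single metal centre give an octahedral coordination sphere.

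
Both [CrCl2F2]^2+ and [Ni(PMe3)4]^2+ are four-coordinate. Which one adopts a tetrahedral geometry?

For [CrCl2F2]^2+: Each chloride is −1; each fluoride is −1; balancing the +2 overall charge requires Cr(VI). Group 6 minus oxidation state 6 gives a d⁰ configuration. A d⁰ ion has no crystal-field stabilisation preference between square planar and tetrahedral, so four ligands adopt the sterically favoured tetrahedral geometry. → tetrahedral.
For [Ni(PMe3)4]^2+: Trimethylphosphine is neutral; balancing the +2 overall charge requires Ni(II). Nickel is a group-10 element; Ni(II) is therefore d⁸. Trimethylphosphine is a strong-field ligand (high in the spectrochemical series). A 3d d⁸ ion with strong-field ligands gains enough CFSE to favour square planar over tetrahedral. → square planar.

[CrCl2F2]^2+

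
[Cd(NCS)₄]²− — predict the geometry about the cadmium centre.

tetrahedral

Ligand charges: each isothiocyanate is −1. With an overall charge of −2 the cadmium centre must be in the +2 oxidation state.
Cadmium is a group-12 element; Cd(II) is therefore d¹⁰.
Coordination number: 4.
A d¹⁰ ion has no crystal-field stabilisation preference between square planar and tetrahedral, so four ligands adopt the sterically favoured tetrahedral geometry.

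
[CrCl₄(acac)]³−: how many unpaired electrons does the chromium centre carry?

4 unpaired electrons

Summing ligand charges against the −3 overall charge gives an oxidation state of +2 for chromium.
Chromium is a group-6 element; Cr(II) is therefore d⁴.
Counting donor atoms: 4×chloride (monodentate) → 4 donors; 1×acetylacetonate (bidentate) → 2 donors. Coordination number = 6.
The spin state decides the count: Acetylacetonate and chloride are weak-field ligands for a first-row metal, so the complex is high-spin.
An octahedral high-spin d⁴ ion is t₂g³e_g¹, giving 4 unpaired electrons.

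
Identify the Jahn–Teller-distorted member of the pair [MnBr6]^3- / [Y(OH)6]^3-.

[MnBr6]^3-

[MnBr6]^3-: Summing ligand charges against the −3 overall charge gives an oxidation state of +3 for manganese. Mn sits in group 7, so the d-electron count is 7 − 3 = 4. Bromide is a weak-field ligand for a first-row metal, so the complex is high-spin. The t₂g³e_g¹ (high-spin) configuration has an unevenly filled e_g set; the Jahn–Teller theorem predicts a tetragonal distortion (typically axial elongation) to lift the degeneracy.
[Y(OH)6]^3-: Each hydroxide is −1; balancing the −3 overall charge requires Y(III). Y sits in group 3, so the d-electron count is 3 − 3 = 0. The d⁰ configuration leaves the e_g set evenly filled (or empty) — no strong Jahn–Teller driving force.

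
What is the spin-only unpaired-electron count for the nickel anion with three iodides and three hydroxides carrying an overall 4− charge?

2

Summing ligand charges against the −4 overall charge gives an oxidation state of +2 for nickel.
Ni sits in group 10, so the d-electron count is 10 − 2 = 8.
In an octahedral field the d⁸ configuration is t₂g⁶e_g² (only one arrangement possible), giving 2 unpaired electrons.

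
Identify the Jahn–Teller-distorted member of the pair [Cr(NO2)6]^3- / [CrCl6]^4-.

[Cr(NO2)6]^3-: Summing ligand charges against the −3 overall charge gives an oxidation state of +3 for chromium. Cr sits in group 6, so the d-electron count is 6 − 3 = 3. The d³ configuration leaves the e_g set evenly filled (or empty) — no strong Jahn–Teller driving force.
[CrCl6]^4-: Each chloride is −1; balancing the −4 overall charge requires Cr(II). Chromium is a group-6 element; Cr(II) is therefore d⁴. Chloride is a weak-field ligand for a first-row metal, so the complex is high-spin. The t₂g³e_g¹ (high-spin) configuration has an unevenly filled e_g set; the Jahn–Teller theorem predicts a tetragonal distortion (typically axial elongation) to lift the degeneracy.

[CrCl6]^4-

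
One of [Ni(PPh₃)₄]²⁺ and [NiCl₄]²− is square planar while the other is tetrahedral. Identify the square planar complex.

[Ni(PPh₃)₄]²⁺

For [Ni(PPh₃)₄]²⁺: Ligand charges: triphenylphosphine is neutral. With an overall charge of +2 the nickel centre must be in the +2 oxidation state. Ni sits in group 10, so the d-electron count is 10 − 2 = 8. Triphenylphosphine is a strong-field ligand (high in the spectrochemical series). A 3d d⁸ ion with strong-field ligands gains enough CFSE to favour square planar over tetrahedral. → square planar.
For [NiCl₄]²−: Each chloride is −1; balancing the −2 overall charge requires Ni(II). Group 10 minus oxidation state 2 gives a d⁸ configuration. Chloride is a weak-field ligand. With weak-field ligands the CFSE gain from square planar is small, so a 3d d⁸ ion takes the sterically preferred tetrahedral geometry. → tetrahedral.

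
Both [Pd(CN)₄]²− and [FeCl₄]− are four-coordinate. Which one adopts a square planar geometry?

For [Pd(CN)₄]²−: Each cyanide is −1; balancing the −2 overall charge requires Pd(II). Group 10 minus oxidation state 2 gives a d⁸ configuration. A 4d d⁸ ion has a large crystal-field splitting; square planar leaves the high-energy d_{x²−y²} orbital empty and maximises CFSE. → square planar.
For [FeCl₄]−: Summing ligand charges against the −1 overall charge gives an oxidation state of +3 for iron. Fe sits in group 8, so the d-electron count is 8 − 3 = 5. A high-spin d⁵ ion has zero CFSE in either geometry, so four ligands adopt the sterically favoured tetrahedral geometry. → tetrahedral.

[Pd(CN)₄]²−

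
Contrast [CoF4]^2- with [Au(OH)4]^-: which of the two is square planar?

[Au(OH)4]^-

For [CoF4]^2-: Each fluoride is −1; balancing the −2 overall charge requires Co(II). Co sits in group 9, so the d-electron count is 9 − 2 = 7. For a high-spin 3d d⁷ ion with weak-field ligands the small Δₜ gives little square-planar CFSE advantage, so four ligands adopt the sterically favoured tetrahedral geometry. → tetrahedral.
For [Au(OH)4]^-: Summing ligand charges against the −1 overall charge gives an oxidation state of +3 for gold. Au sits in group 11, so the d-electron count is 11 − 3 = 8. A 5d d⁸ ion has a large crystal-field splitting; square planar leaves the high-energy d_{x²−y²} orbital empty and maximises CFSE. → square planar.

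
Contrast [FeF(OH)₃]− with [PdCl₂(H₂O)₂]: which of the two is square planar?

For [FeF(OH)₃]−: Ligand charges: each fluoride is −1; each hydroxide is −1. With an overall charge of −1 the iron centre must be in the +3 oxidation state. Group 8 minus oxidation state 3 gives a d⁵ configuration. A high-spin d⁵ ion has zero CFSE in either geometry, so four ligands adopt the sterically favoured tetrahedral geometry. → tetrahedral.
For [PdCl₂(H₂O)₂]: Ligand charges: each chloride is −1; water is neutral. With an overall charge of 0 the palladium centre must be in the +2 oxidation state. Pd sits in group 10, so the d-electron count is 10 − 2 = 8. A 4d d⁸ ion has a large crystal-field splitting; square planar leaves the high-energy d_{x²−y²} orbital empty and maximises CFSE. → square planar.

[PdCl₂(H₂O)₂]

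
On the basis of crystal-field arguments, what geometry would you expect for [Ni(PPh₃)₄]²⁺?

Ligand charges: triphenylphosphine is neutral. With an overall charge of +2 the nickel centre must be in the +2 oxidation state.
Ni sits in group 10, so the d-electron count is 10 − 2 = 8.
Coordination number: 4.
Triphenylphosphine is a strong-field ligand (high in the spectrochemical series).
A 3d d⁸ ion with strong-field ligands gains enough CFSE to favour square planar over tetrahedral.

square planar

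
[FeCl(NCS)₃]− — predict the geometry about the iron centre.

tetrahedral

Summing ligand charges against the −1 overall charge gives an oxidation state of +3 for iron.
Iron is a group-8 element; Fe(III) is therefore d⁵.
With 4 monodentate ligands the coordination number is 4.
Chloride and isothiocyanate are weak-field ligands.
A high-spin d⁵ ion has zero CFSE in either geometry, so four ligands adopt the sterically favoured tetrahedral geometry.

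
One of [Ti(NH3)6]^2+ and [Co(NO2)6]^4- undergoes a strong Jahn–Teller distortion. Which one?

[Ti(NH3)6]^2+: Ligand charges: ammonia is neutral. With an overall charge of +2 the titanium centre must be in the +2 oxidation state. Titanium is a group-4 element; Ti(II) is therefore d². The d² configuration leaves the e_g set evenly filled (or empty) — no strong Jahn–Teller driving force.
[Co(NO2)6]^4-: Ligand charges: each nitro (N-bound nitrite) is −1. With an overall charge of −4 the cobalt centre must be in the +2 oxidation state. Co sits in group 9, so the d-electron count is 9 − 2 = 7. Nitro (N-bound nitrite) is a strong-field ligand (high in the spectrochemical series) for a first-row metal, so the complex is low-spin. The t₂g⁶e_g¹ (low-spin) configuration has an unevenly filled e_g set; the Jahn–Teller theorem predicts a tetragonal distortion (typically axial elongation) to lift the degeneracy.

[Co(NO2)6]^4-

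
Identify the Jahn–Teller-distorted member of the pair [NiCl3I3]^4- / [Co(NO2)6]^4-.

[NiCl3I3]^4-: Each chloride is −1; each iodide is −1; balancing the −4 overall charge requires Ni(II). Ni sits in group 10, so the d-electron count is 10 − 2 = 8. The d⁸ configuration leaves the e_g set evenly filled (or empty) — no strong Jahn–Teller driving force.
[Co(NO2)6]^4-: Ligand charges: each nitro (N-bound nitrite) is −1. With an overall charge of −4 the cobalt centre must be in the +2 oxidation state. Group 9 minus oxidation state 2 gives a d⁷ configuration. Nitro (N-bound nitrite) is a strong-field ligand (high in the spectrochemical series) for a first-row metal, so the complex is low-spin. The t₂g⁶e_g¹ (low-spin) configuration has an unevenly filled e_g set; the Jahn–Teller theorem predicts a tetragonal distortion (typically axial elongation) to lift the degeneracy.

[Co(NO2)6]^4-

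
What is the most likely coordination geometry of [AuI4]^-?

Summing ligand charges against the −1 overall charge gives an oxidation state of +3 for gold.
Group 11 minus oxidation state 3 gives a d⁸ configuration.
With 4 monodentate ligands the coordination number is 4.
A 5d d⁸ ion has a large crystal-field splitting; square planar leaves the high-energy d_{x²−y²} orbital empty and maximises CFSE.

square planar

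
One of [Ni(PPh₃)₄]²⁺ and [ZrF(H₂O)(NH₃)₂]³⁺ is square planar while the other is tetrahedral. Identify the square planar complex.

[Ni(PPh₃)₄]²⁺

For [Ni(PPh₃)₄]²⁺: Summing ligand charges against the +2 overall charge gives an oxidation state of +2 for nickel. Nickel is a group-10 element; Ni(II) is therefore d⁸. Triphenylphosphine is a strong-field ligand (high in the spectrochemical series). A 3d d⁸ ion with strong-field ligands gains enough CFSE to favour square planar over tetrahedral. → square planar.
For [ZrF(H₂O)(NH₃)₂]³⁺: Summing ligand charges against the +3 overall charge gives an oxidation state of +4 for zirconium. Group 4 minus oxidation state 4 gives a d⁰ configuration. A d⁰ ion has no crystal-field stabilisation preference between square planar and tetrahedral, so four ligands adopt the sterically favoured tetrahedral geometry. → tetrahedral.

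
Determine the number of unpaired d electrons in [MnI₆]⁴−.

5

Summing ligand charges against the −4 overall charge gives an oxidation state of +2 for manganese.
Group 7 minus oxidation state 2 gives a d⁵ configuration.
The spin state decides the count: Iodide is a weak-field ligand for a first-row metal, so the complex is high-spin.
An octahedral high-spin d⁵ ion is t₂g³e_g², giving 5 unpaired electrons.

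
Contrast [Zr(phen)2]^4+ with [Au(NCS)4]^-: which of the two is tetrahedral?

[Zr(phen)2]^4+

For [Zr(phen)2]^4+: Ligand charges: 1,10-phenanthroline is neutral. With an overall charge of +4 the zirconium centre must be in the +4 oxidation state. Zirconium is a group-4 element; Zr(IV) is therefore d⁰. A d⁰ ion has no crystal-field stabilisation preference between square planar and tetrahedral, so four ligands adopt the sterically favoured tetrahedral geometry. → tetrahedral.
For [Au(NCS)4]^-: Each isothiocyanate is −1; balancing the −1 overall charge requires Au(III). Group 11 minus oxidation state 3 gives a d⁸ configuration. A 5d d⁸ ion has a large crystal-field splitting; square planar leaves the high-energy d_{x²−y²} orbital empty and maximises CFSE. → square planar.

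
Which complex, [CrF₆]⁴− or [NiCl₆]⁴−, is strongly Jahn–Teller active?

[CrF₆]⁴−

[CrF₆]⁴−: Summing ligand charges against the −4 overall charge gives an oxidation state of +2 for chromium. Group 6 minus oxidation state 2 gives a d⁴ configuration. Fluoride is a weak-field ligand for a first-row metal, so the complex is high-spin. The t₂g³e_g¹ (high-spin) configuration has an unevenly filled e_g set; the Jahn–Teller theorem predicts a tetragonal distortion (typically axial elongation) to lift the degeneracy.
[NiCl₆]⁴−: Ligand charges: each chloride is −1. With an overall charge of −4 the nickel centre must be in the +2 oxidation state. Ni sits in group 10, so the d-electron count is 10 − 2 = 8. The d⁸ configuration leaves the e_g set evenly filled (or empty) — no strong Jahn–Teller driving force.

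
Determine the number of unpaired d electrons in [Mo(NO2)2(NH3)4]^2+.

Summing ligand charges against the +2 overall charge gives an oxidation state of +4 for molybdenum.
Mo sits in group 6, so the d-electron count is 6 − 4 = 2.
In an octahedral field the d² configuration is t₂g²e_g⁰ (only one arrangement possible), giving 2 unpaired electrons.

2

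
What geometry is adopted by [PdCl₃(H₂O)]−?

square planar

Summing ligand charges against the −1 overall charge gives an oxidation state of +2 for palladium.
Group 10 minus oxidation state 2 gives a d⁸ configuration.
With 4 monodentate ligands the coordination number is 4.
A 4d d⁸ ion has a large crystal-field splitting; square planar leaves the high-energy d_{x²−y²} orbital empty and maximises CFSE.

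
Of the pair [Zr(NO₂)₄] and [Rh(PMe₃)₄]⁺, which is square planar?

For [Zr(NO₂)₄]: Each nitro (N-bound nitrite) is −1; balancing the 0 overall charge requires Zr(IV). Zr sits in group 4, so the d-electron count is 4 − 4 = 0. A d⁰ ion has no crystal-field stabilisation preference between square planar and tetrahedral, so four ligands adopt the sterically favoured tetrahedral geometry. → tetrahedral.
For [Rh(PMe₃)₄]⁺: Ligand charges: trimethylphosphine is neutral. With an overall charge of +1 the rhodium centre must be in the +1 oxidation state. Rh sits in group 9, so the d-electron count is 9 − 1 = 8. A 4d d⁸ ion has a large crystal-field splitting; square planar leaves the high-energy d_{x²−y²} orbital empty and maximises CFSE. → square planar.

[Rh(PMe₃)₄]⁺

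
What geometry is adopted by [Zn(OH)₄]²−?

tetrahedral

Summing ligand charges against the −2 overall charge gives an oxidation state of +2 for zinc.
Group 12 minus oxidation state 2 gives a d¹⁰ configuration.
Coordination number: 4.
A d¹⁰ ion has no crystal-field stabilisation preference between square planar and tetrahedral, so four ligands adopt the sterically favoured tetrahedral geometry.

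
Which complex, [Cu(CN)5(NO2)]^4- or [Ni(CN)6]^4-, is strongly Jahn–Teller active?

[Cu(CN)5(NO2)]^4-: Each cyanide is −1; each nitro (N-bound nitrite) is −1; balancing the −4 overall charge requires Cu(II). Copper is a group-11 element; Cu(II) is therefore d⁹. The t₂g⁶e_g³ configuration has an unevenly filled e_g set; the Jahn–Teller theorem predicts a tetragonal distortion (typically axial elongation) to lift the degeneracy.
[Ni(CN)6]^4-: Summing ligand charges against the −4 overall charge gives an oxidation state of +2 for nickel. Nickel is a group-10 element; Ni(II) is therefore d⁸. The d⁸ configuration leaves the e_g set evenly filled (or empty) — no strong Jahn–Teller driving force.

[Cu(CN)5(NO2)]^4-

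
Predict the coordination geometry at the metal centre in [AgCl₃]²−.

trigonal planar

Each chloride is −1; balancing the −2 overall charge requires Ag(I).
Silver is a group-11 element; Ag(I) is therefore d¹⁰.
With 3 monodentate ligands the coordination number is 3.
Three ligands around a d¹⁰ centre minimise repulsion in a trigonal-planar arrangement.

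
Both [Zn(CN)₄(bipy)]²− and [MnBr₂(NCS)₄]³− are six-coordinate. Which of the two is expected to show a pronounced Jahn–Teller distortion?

[Zn(CN)₄(bipy)]²−: Summing ligand charges against the −2 overall charge gives an oxidation state of +2 for zinc. Group 12 minus oxidation state 2 gives a d¹⁰ configuration. The d¹⁰ configuration leaves the e_g set evenly filled (or empty) — no strong Jahn–Teller driving force.
[MnBr₂(NCS)₄]³−: Each bromide is −1; each isothiocyanate is −1; balancing the −3 overall charge requires Mn(III). Mn sits in group 7, so the d-electron count is 7 − 3 = 4. Bromide and isothiocyanate are weak-field ligands for a first-row metal, so the complex is high-spin. The t₂g³e_g¹ (high-spin) configuration has an unevenly filled e_g set; the Jahn–Teller theorem predicts a tetragonal distortion (typically axial elongation) to lift the degeneracy.

[MnBr₂(NCS)₄]³−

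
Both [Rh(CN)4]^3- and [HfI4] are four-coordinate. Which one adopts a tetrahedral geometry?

[HfI4]

For [Rh(CN)4]^3-: Ligand charges: each cyanide is −1. With an overall charge of −3 the rhodium centre must be in the +1 oxidation state. Rh sits in group 9, so the d-electron count is 9 − 1 = 8. A 4d d⁸ ion has a large crystal-field splitting; square planar leaves the high-energy d_{x²−y²} orbital empty and maximises CFSE. → square planar.
For [HfI4]: Ligand charges: each iodide is −1. With an overall charge of 0 the hafnium centre must be in the +4 oxidation state. Hf sits in group 4, so the d-electron count is 4 − 4 = 0. A d⁰ ion has no crystal-field stabilisation preference between square planar and tetrahedral, so four ligands adopt the sterically favoured tetrahedral geometry. → tetrahedral.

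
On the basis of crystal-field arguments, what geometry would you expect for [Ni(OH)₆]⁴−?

Each hydroxide is −1; balancing the −4 overall charge requires Ni(II).
Ni sits in group 10, so the d-electron count is 10 − 2 = 8.
With 6 monodentate ligands the coordination number is 6.
Six donors around a single metal centre give an octahedral coordination sphere.

octahedral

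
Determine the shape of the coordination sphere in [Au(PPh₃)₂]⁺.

linear

Summing ligand charges against the +1 overall charge gives an oxidation state of +1 for gold.
Gold is a group-11 element; Au(I) is therefore d¹⁰.
With 2 monodentate ligands the coordination number is 2.
A d¹⁰ ion with only two ligands adopts a linear arrangement (sp hybridisation; no CFSE preference).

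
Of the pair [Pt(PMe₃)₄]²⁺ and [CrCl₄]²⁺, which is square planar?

[Pt(PMe₃)₄]²⁺

For [Pt(PMe₃)₄]²⁺: Ligand charges: trimethylphosphine is neutral. With an overall charge of +2 the platinum centre must be in the +2 oxidation state. Pt sits in group 10, so the d-electron count is 10 − 2 = 8. A 5d d⁸ ion has a large crystal-field splitting; square planar leaves the high-energy d_{x²−y²} orbital empty and maximises CFSE. → square planar.
For [CrCl₄]²⁺: Summing ligand charges against the +2 overall charge gives an oxidation state of +6 for chromium. Group 6 minus oxidation state 6 gives a d⁰ configuration. A d⁰ ion has no crystal-field stabilisation preference between square planar and tetrahedral, so four ligands adopt the sterically favoured tetrahedral geometry. → tetrahedral.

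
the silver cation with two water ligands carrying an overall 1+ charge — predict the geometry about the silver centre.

Water is neutral; balancing the +1 overall charge requires Ag(I).
Group 11 minus oxidation state 1 gives a d¹⁰ configuration.
With 2 monodentate ligands the coordination number is 2.
A d¹⁰ ion with only two ligands adopts a linear arrangement (sp hybridisation; no CFSE preference).

linear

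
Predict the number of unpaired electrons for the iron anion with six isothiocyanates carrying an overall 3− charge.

Each isothiocyanate is −1; balancing the −3 overall charge requires Fe(III).
Group 8 minus oxidation state 3 gives a d⁵ configuration.
The spin state decides the count: Isothiocyanate is a weak-field ligand for a first-row metal, so the complex is high-spin.
An octahedral high-spin d⁵ ion is t₂g³e_g², giving 5 unpaired electrons.

5 unpaired electrons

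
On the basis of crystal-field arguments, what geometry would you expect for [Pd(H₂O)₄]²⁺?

Summing ligand charges against the +2 overall charge gives an oxidation state of +2 for palladium.
Palladium is a group-10 element; Pd(II) is therefore d⁸.
Coordination number: 4.
A 4d d⁸ ion has a large crystal-field splitting; square planar leaves the high-energy d_{x²−y²} orbital empty and maximises CFSE.

square planar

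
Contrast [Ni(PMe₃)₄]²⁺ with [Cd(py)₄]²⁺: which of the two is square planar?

For [Ni(PMe₃)₄]²⁺: Ligand charges: trimethylphosphine is neutral. With an overall charge of +2 the nickel centre must be in the +2 oxidation state. Ni sits in group 10, so the d-electron count is 10 − 2 = 8. Trimethylphosphine is a strong-field ligand (high in the spectrochemical series). A 3d d⁸ ion with strong-field ligands gains enough CFSE to favour square planar over tetrahedral. → square planar.
For [Cd(py)₄]²⁺: Ligand charges: pyridine is neutral. With an overall charge of +2 the cadmium centre must be in the +2 oxidation state. Group 12 minus oxidation state 2 gives a d¹⁰ configuration. A d¹⁰ ion has no crystal-field stabilisation preference between square planar and tetrahedral, so four ligands adopt the sterically favoured tetrahedral geometry. → tetrahedral.

[Ni(PMe₃)₄]²⁺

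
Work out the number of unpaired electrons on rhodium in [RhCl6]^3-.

Each chloride is −1; balancing the −3 overall charge requires Rh(III).
Rh sits in group 9, so the d-electron count is 9 − 3 = 6.
The spin state decides the count: a 4d ion has a large Δₒ and is invariably low-spin.
An octahedral low-spin d⁶ ion is t₂g⁶e_g⁰, giving 0 unpaired electrons.

0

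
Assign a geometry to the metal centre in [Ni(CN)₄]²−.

square planar

Each cyanide is −1; balancing the −2 overall charge requires Ni(II).
Group 10 minus oxidation state 2 gives a d⁸ configuration.
With 4 monodentate ligands the coordination number is 4.
Cyanide is a strong-field ligand (high in the spectrochemical series).
A 3d d⁸ ion with strong-field ligands gains enough CFSE to favour square planar over tetrahedral.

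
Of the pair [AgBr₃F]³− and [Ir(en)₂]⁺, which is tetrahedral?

For [AgBr₃F]³−: Summing ligand charges against the −3 overall charge gives an oxidation state of +1 for silver. Group 11 minus oxidation state 1 gives a d¹⁰ configuration. A d¹⁰ ion has no crystal-field stabilisation preference between square planar and tetrahedral, so four ligands adopt the sterically favoured tetrahedral geometry. → tetrahedral.
For [Ir(en)₂]⁺: Summing ligand charges against the +1 overall charge gives an oxidation state of +1 for iridium. Iridium is a group-9 element; Ir(I) is therefore d⁸. A 5d d⁸ ion has a large crystal-field splitting; square planar leaves the high-energy d_{x²−y²} orbital empty and maximises CFSE. → square planar.

[AgBr₃F]³−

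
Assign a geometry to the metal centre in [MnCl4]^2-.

tetrahedral

Ligand charges: each chloride is −1. With an overall charge of −2 the manganese centre must be in the +2 oxidation state.
Manganese is a group-7 element; Mn(II) is therefore d⁵.
With 4 monodentate ligands the coordination number is 4.
Chloride is a weak-field ligand.
A high-spin d⁵ ion has zero CFSE in either geometry, so four ligands adopt the sterically favoured tetrahedral geometry.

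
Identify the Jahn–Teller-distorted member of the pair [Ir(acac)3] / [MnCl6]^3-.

[MnCl6]^3-

[Ir(acac)3]: Summing ligand charges against the 0 overall charge gives an oxidation state of +3 for iridium. Iridium is a group-9 element; Ir(III) is therefore d⁶. A 5d ion has a large Δₒ and is invariably low-spin. The d⁶ configuration leaves the e_g set evenly filled (or empty) — no strong Jahn–Teller driving force.
[MnCl6]^3-: Each chloride is −1; balancing the −3 overall charge requires Mn(III). Group 7 minus oxidation state 3 gives a d⁴ configuration. Chloride is a weak-field ligand for a first-row metal, so the complex is high-spin. The t₂g³e_g¹ (high-spin) configuration has an unevenly filled e_g set; the Jahn–Teller theorem predicts a tetragonal distortion (typically axial elongation) to lift the degeneracy.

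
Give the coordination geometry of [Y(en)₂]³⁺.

Ligand charges: ethylenediamine is neutral. With an overall charge of +3 the yttrium centre must be in the +3 oxidation state.
Yttrium is a group-3 element; Y(III) is therefore d⁰.
Counting donor atoms: 2×ethylenediamine (bidentate) → 4 donors. Coordination number = 4.
A d⁰ ion has no crystal-field stabilisation preference between square planar and tetrahedral, so four ligands adopt the sterically favoured tetrahedral geometry.

tetrahedral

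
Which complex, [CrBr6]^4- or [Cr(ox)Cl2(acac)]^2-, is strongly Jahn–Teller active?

[CrBr6]^4-: Each bromide is −1; balancing the −4 overall charge requires Cr(II). Group 6 minus oxidation state 2 gives a d⁴ configuration. Bromide is a weak-field ligand for a first-row metal, so the complex is high-spin. The t₂g³e_g¹ (high-spin) configuration has an unevenly filled e_g set; the Jahn–Teller theorem predicts a tetragonal distortion (typically axial elongation) to lift the degeneracy.
[Cr(ox)Cl2(acac)]^2-: Summing ligand charges against the −2 overall charge gives an oxidation state of +3 for chromium. Chromium is a group-6 element; Cr(III) is therefore d³. The d³ configuration leaves the e_g set evenly filled (or empty) — no strong Jahn–Teller driving force.

[CrBr6]^4-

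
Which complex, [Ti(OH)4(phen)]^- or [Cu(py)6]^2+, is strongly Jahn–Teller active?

[Ti(OH)4(phen)]^-: Summing ligand charges against the −1 overall charge gives an oxidation state of +3 for titanium. Ti sits in group 4, so the d-electron count is 4 − 3 = 1. The d¹ configuration leaves the e_g set evenly filled (or empty) — no strong Jahn–Teller driving force.
[Cu(py)6]^2+: Pyridine is neutral; balancing the +2 overall charge requires Cu(II). Cu sits in group 11, so the d-electron count is 11 − 2 = 9. The t₂g⁶e_g³ configuration has an unevenly filled e_g set; the Jahn–Teller theorem predicts a tetragonal distortion (typically axial elongation) to lift the degeneracy.

[Cu(py)6]^2+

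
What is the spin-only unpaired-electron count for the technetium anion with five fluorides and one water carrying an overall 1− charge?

Each fluoride is −1; water is neutral; balancing the −1 overall charge requires Tc(IV).
Technetium is a group-7 element; Tc(IV) is therefore d³.
In an octahedral field the d³ configuration is t₂g³e_g⁰ (only one arrangement possible), giving 3 unpaired electrons.

3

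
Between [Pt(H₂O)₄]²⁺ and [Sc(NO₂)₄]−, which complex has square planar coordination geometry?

For [Pt(H₂O)₄]²⁺: Water is neutral; balancing the +2 overall charge requires Pt(II). Platinum is a group-10 element; Pt(II) is therefore d⁸. A 5d d⁸ ion has a large crystal-field splitting; square planar leaves the high-energy d_{x²−y²} orbital empty and maximises CFSE. → square planar.
For [Sc(NO₂)₄]−: Each nitro (N-bound nitrite) is −1; balancing the −1 overall charge requires Sc(III). Scandium is a group-3 element; Sc(III) is therefore d⁰. A d⁰ ion has no crystal-field stabilisation preference between square planar and tetrahedral, so four ligands adopt the sterically favoured tetrahedral geometry. → tetrahedral.

[Pt(H₂O)₄]²⁺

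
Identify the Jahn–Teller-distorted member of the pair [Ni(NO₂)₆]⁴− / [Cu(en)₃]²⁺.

[Ni(NO₂)₆]⁴−: Summing ligand charges against the −4 overall charge gives an oxidation state of +2 for nickel. Group 10 minus oxidation state 2 gives a d⁸ configuration. The d⁸ configuration leaves the e_g set evenly filled (or empty) — no strong Jahn–Teller driving force.
[Cu(en)₃]²⁺: Ligand charges: ethylenediamine is neutral. With an overall charge of +2 the copper centre must be in the +2 oxidation state. Cu sits in group 11, so the d-electron count is 11 − 2 = 9. The t₂g⁶e_g³ configuration has an unevenly filled e_g set; the Jahn–Teller theorem predicts a tetragonal distortion (typically axial elongation) to lift the degeneracy.

[Cu(en)₃]²⁺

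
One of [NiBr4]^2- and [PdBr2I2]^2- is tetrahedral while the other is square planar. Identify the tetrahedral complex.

[NiBr4]^2-

For [NiBr4]^2-: Ligand charges: each bromide is −1. With an overall charge of −2 the nickel centre must be in the +2 oxidation state. Group 10 minus oxidation state 2 gives a d⁸ configuration. Bromide is a weak-field ligand. With weak-field ligands the CFSE gain from square planar is small, so a 3d d⁸ ion takes the sterically preferred tetrahedral geometry. → tetrahedral.
For [PdBr2I2]^2-: Summing ligand charges against the −2 overall charge gives an oxidation state of +2 for palladium. Group 10 minus oxidation state 2 gives a d⁸ configuration. A 4d d⁸ ion has a large crystal-field splitting; square planar leaves the high-energy d_{x²−y²} orbital empty and maximises CFSE. → square planar.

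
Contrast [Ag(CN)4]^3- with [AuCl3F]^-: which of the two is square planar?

For [Ag(CN)4]^3-: Summing ligand charges against the −3 overall charge gives an oxidation state of +1 for silver. Silver is a group-11 element; Ag(I) is therefore d¹⁰. A d¹⁰ ion has no crystal-field stabilisation preference between square planar and tetrahedral, so four ligands adopt the sterically favoured tetrahedral geometry. → tetrahedral.
For [AuCl3F]^-: Ligand charges: each chloride is −1; each fluoride is −1. With an overall charge of −1 the gold centre must be in the +3 oxidation state. Gold is a group-11 element; Au(III) is therefore d⁸. A 5d d⁸ ion has a large crystal-field splitting; square planar leaves the high-energy d_{x²−y²} orbital empty and maximises CFSE. → square planar.

[AuCl3F]^-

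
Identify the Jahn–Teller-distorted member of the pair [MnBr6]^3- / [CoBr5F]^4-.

[MnBr6]^3-: Each bromide is −1; balancing the −3 overall charge requires Mn(III). Group 7 minus oxidation state 3 gives a d⁴ configuration. Bromide is a weak-field ligand for a first-row metal, so the complex is high-spin. The t₂g³e_g¹ (high-spin) configuration has an unevenly filled e_g set; the Jahn–Teller theorem predicts a tetragonal distortion (typically axial elongation) to lift the degeneracy.
[CoBr5F]^4-: Summing ligand charges against the −4 overall charge gives an oxidation state of +2 for cobalt. Co sits in group 9, so the d-electron count is 9 − 2 = 7. Bromide and fluoride are weak-field ligands for a first-row metal, so the complex is high-spin. The d⁷ configuration leaves the e_g set evenly filled (or empty) — no strong Jahn–Teller driving force.

[MnBr6]^3-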